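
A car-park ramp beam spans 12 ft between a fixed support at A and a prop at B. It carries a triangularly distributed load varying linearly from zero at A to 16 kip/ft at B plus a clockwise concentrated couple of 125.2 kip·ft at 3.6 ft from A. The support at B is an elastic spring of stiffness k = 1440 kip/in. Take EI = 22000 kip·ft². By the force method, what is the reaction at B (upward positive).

R_B = 60.65 kip

Choose R_B as the redundant. The primary structure is the cantilever fixed at A.
Free-end deflection of the primary structure under the applied loading (downward +):
  triangular load, peak 16 at the free end: 11w₀L⁴/(120EI) = 30413/EI
  clockwise couple 125.2 at a = 3.6: M₀a(2L − a)/(2EI) = 4597/EI
  δ_0 = 35010/EI
Flexibility coefficient — unit upward force at B: δ_{BB} = L³/(3EI) = 576/EI.
With EI = 22000 kip·ft²: δ_0 = 1.5914 ft and δ_{BB} = 0.026182 ft/kip.
Compatibility — the spring shortens by R_B/k under the reaction it provides: δ_0 − R_B·δ_{BB} = R_B/k. With 1/k = 1/(1440×12) ft/kip = 0.000058 ft/kip, R_B = δ_0 / (δ_{BB} + 1/k) = 1.5914 / (0.026182 + 0.000058) = 60.65 kip.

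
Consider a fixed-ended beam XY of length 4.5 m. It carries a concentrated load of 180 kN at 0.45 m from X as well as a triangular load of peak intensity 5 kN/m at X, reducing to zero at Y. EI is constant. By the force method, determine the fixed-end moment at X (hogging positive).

M_X = 70.67 kN·m

Release both end moments; the primary structure is a simply-supported span XY with redundants M_X and M_Y.
End rotations of the released simple span under the applied load (×1/EI):
  at X: point load 180 at a = 0.45: Pab(L + b)/(6LEI) = 103.9/EI
  at Y: point load 180 at a = 0.45: Pab(L + a)/(6LEI) = 60.14/EI
  at X: triangular load, peak 5: w₀L³/(45EI) = 10.12/EI
  at Y: triangular load, peak 5: 7w₀L³/(360EI) = 8.859/EI
  θ_X0 = 114/EI,  θ_Y0 = 69/EI
Flexibility coefficients: a unit moment at one end gives L/(3EI) there and L/(6EI) at the far end, so f₁₁ = f₂₂ = 1.5/EI and f₁₂ = f₂₁ = 0.75/EI.
Compatibility — zero rotation at each built-in end:
  1.5 M_X + 0.75 M_Y = 114
  0.75 M_X + 1.5 M_Y = 69
Solving the pair gives M_X = 70.67 kN·m and M_Y = 10.66 kN·m (hogging).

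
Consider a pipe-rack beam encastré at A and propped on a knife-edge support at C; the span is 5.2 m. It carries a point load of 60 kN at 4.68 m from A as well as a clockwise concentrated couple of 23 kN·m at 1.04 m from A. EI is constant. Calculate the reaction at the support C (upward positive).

Release the roller at C. Primary structure: cantilever fixed at A.
Downward deflection at the released point C due to the loads:
  point load 60 at a = 4.68: Pa²(3L − a)/(6EI) = 2392/EI
  clockwise couple 23 at a = 1.04: M₀a(2L − a)/(2EI) = 111.9/EI
  δ_0 = 2504/EI
Flexibility coefficient — unit upward force at C: δ_{CC} = L³/(3EI) = 46.87/EI.
The prop prevents deflection at C: R_C = δ_0/δ_{CC} = 2504/46.87 = 53.42 kN.

R_C = 53.42 kN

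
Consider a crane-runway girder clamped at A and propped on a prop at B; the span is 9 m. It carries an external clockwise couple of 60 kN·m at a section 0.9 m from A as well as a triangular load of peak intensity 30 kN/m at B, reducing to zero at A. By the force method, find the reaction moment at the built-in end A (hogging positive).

Remove the prop at B; the released (primary) structure is a cantilever built in at A.
Free-end deflection of the primary structure under the applied loading (downward +):
  clockwise couple 60 at a = 0.9: M₀a(2L − a)/(2EI) = 461.7/EI
  triangular load, peak 30 at the free end: 11w₀L⁴/(120EI) = 18043/EI
  δ_0 = 18504/EI
Flexibility coefficient — unit upward force at B: δ_{BB} = L³/(3EI) = 243/EI.
The prop prevents deflection at B: R_B = δ_0/δ_{BB} = 18504/243 = 76.15 kN.
Moment equilibrium about A: M_A = Σ(load moments about A) − R_B·L = 870 − 76.15×9 = 184.7 kN·m.

M_A = 184.7 kN·m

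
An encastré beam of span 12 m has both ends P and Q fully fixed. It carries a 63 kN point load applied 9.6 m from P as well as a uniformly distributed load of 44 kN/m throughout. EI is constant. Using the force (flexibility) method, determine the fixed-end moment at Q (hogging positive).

Take the two fixed-end moments M_P, M_Q as redundants; the released structure is the simple span PQ.
Simple-span end rotations at P and Q under the given loads:
  at P: point load 63 at a = 9.6: Pab(L + b)/(6LEI) = 290.3/EI
  at Q: point load 63 at a = 9.6: Pab(L + a)/(6LEI) = 435.5/EI
  at P: UDL 44: wL³/(24EI) = 3168/EI
  at Q: UDL 44: wL³/(24EI) = 3168/EI
  θ_P0 = 3458/EI,  θ_Q0 = 3603/EI
Flexibility coefficients: a unit moment at one end gives L/(3EI) there and L/(6EI) at the far end, so f₁₁ = f₂₂ = 4/EI and f₁₂ = f₂₁ = 2/EI.
Compatibility — zero rotation at each built-in end:
  4 M_P + 2 M_Q = 3458
  2 M_P + 4 M_Q = 3603
Solving the pair gives M_P = 552.2 kN·m and M_Q = 624.8 kN·m (hogging).

M_Q = 624.8 kN·m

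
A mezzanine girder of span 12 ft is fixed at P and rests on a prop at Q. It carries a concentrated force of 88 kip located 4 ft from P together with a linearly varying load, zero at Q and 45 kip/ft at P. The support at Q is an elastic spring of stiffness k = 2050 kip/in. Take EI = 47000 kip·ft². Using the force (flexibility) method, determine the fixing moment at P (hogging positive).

M_P = 630.2 kip·ft

Remove the prop at Q; the released (primary) structure is a cantilever built in at P.
Primary-structure tip deflection at Q by superposition:
  point load 88 at a = 4: Pa²(3L − a)/(6EI) = 7509/EI
  triangular load, peak 45 at the fixed end: w₀L⁴/(30EI) = 31104/EI
  δ_0 = 38613/EI
Flexibility coefficient — unit upward force at Q: δ_{QQ} = L³/(3EI) = 576/EI.
With EI = 47000 kip·ft²: δ_0 = 0.82156 ft and δ_{QQ} = 0.012255 ft/kip.
Compatibility — the spring shortens by R_Q/k under the reaction it provides: δ_0 − R_Q·δ_{QQ} = R_Q/k. With 1/k = 1/(2050×12) ft/kip = 0.000041 ft/kip, R_Q = δ_0 / (δ_{QQ} + 1/k) = 0.82156 / (0.012255 + 0.000041) = 66.82 kip.
Moment equilibrium about P: M_P = Σ(load moments about P) − R_Q·L = 1432 − 66.82×12 = 630.2 kip·ft.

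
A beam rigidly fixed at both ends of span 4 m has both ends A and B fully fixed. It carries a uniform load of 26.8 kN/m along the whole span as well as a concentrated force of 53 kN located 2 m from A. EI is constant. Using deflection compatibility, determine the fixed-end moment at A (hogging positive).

M_A = 62.23 kN·m

Take the two fixed-end moments M_A, M_B as redundants; the released structure is the simple span AB.
On the primary (simply-supported) span, the end slopes from the loading are:
  at A: UDL 26.8: wL³/(24EI) = 71.47/EI
  at B: UDL 26.8: wL³/(24EI) = 71.47/EI
  at A: point load 53 at a = 2: Pab(L + b)/(6LEI) = 53/EI
  at B: point load 53 at a = 2: Pab(L + a)/(6LEI) = 53/EI
  θ_A0 = 124.5/EI,  θ_B0 = 124.5/EI
Flexibility coefficients: a unit moment at one end gives L/(3EI) there and L/(6EI) at the far end, so f₁₁ = f₂₂ = 1.333/EI and f₁₂ = f₂₁ = 0.6667/EI.
Compatibility — zero rotation at each built-in end:
  1.333 M_A + 0.6667 M_B = 124.5
  0.6667 M_A + 1.333 M_B = 124.5
Solving the pair gives M_A = 62.23 kN·m and M_B = 62.23 kN·m (hogging).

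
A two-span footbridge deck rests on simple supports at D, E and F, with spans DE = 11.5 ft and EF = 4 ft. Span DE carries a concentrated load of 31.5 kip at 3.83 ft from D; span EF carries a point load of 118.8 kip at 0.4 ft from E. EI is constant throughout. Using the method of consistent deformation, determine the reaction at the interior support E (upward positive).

R_E = 134.4 kip

Take M_E as the redundant. Released structure: two simple spans DE and EF with a hinge at E.
Rotations at E on the released spans (each span's end-slope, ×1/EI):
  span DE: point load 31.5 at a = 3.83: Pab(L + a)/(6LEI) = 205.6/EI
  span EF: point load 118.8 at a = 0.4: Pab(L + b)/(6LEI) = 54.17/EI
  relative rotation θ_0 = (205.6 + 54.17)/EI = 259.8/EI
A unit hogging moment at E produces rotation L₁/(3EI) + L₂/(3EI) = 5.167/EI.
Slope continuity at E: θ_0 = M_E·5.167/EI, so M_E = 259.8/5.167 = 50.28 kip·ft (hogging).
Span DE, ΣM about D with M_E applied at E: R_E^{DE}·11.5 = 120.6 + 50.28, so R_E^{DE} = 14.86 kip and R_D = 31.5 − 14.86 = 16.64 kip.
Span EF, ΣM about F: R_E^{EF}·4 = 427.7 + 50.28, so R_E^{EF} = 119.5 kip and R_F = 118.8 − 119.5 = -0.6891 kip.
R_E = 14.86 + 119.5 = 134.4 kip.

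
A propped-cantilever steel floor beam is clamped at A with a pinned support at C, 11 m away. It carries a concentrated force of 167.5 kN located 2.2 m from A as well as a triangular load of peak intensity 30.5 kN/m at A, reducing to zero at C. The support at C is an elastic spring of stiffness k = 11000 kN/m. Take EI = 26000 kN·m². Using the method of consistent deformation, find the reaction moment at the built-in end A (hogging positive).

M_A = 513.9 kN·m

Take the reaction at C as the redundant and release it; the primary structure is a cantilever fixed at A.
Downward deflection at the released point C due to the loads:
  point load 167.5 at a = 2.2: Pa²(3L − a)/(6EI) = 4162/EI
  triangular load, peak 30.5 at the fixed end: w₀L⁴/(30EI) = 14885/EI
  δ_0 = 19047/EI
Flexibility coefficient — unit upward force at C: δ_{CC} = L³/(3EI) = 443.7/EI.
With EI = 26000 kN·m²: δ_0 = 0.73256 m and δ_{CC} = 0.017064 m/kN.
Compatibility — the spring shortens by R_C/k under the reaction it provides: δ_0 − R_C·δ_{CC} = R_C/k. With 1/k = 0.000091 m/kN, R_C = δ_0 / (δ_{CC} + 1/k) = 0.73256 / (0.017064 + 0.000091) = 42.7 kN.
Moment equilibrium about A: M_A = Σ(load moments about A) − R_C·L = 983.6 − 42.7×11 = 513.9 kN·m.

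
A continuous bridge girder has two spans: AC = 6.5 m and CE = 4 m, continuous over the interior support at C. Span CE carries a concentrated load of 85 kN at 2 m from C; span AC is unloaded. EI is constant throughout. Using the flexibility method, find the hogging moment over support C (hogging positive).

Insert a hinge at C; M_C is the redundant, and each span becomes simply supported.
Rotations at C on the released spans (each span's end-slope, ×1/EI):
  span CE: point load 85 at a = 2: Pab(L + b)/(6LEI) = 85/EI
  relative rotation θ_0 = (0 + 85)/EI = 85/EI
A unit hogging moment at C produces rotation L₁/(3EI) + L₂/(3EI) = 3.5/EI.
Compatibility: M_C·(L₁+L₂)/(3EI) = θ_0, giving M_C = 24.29 kN·m (hogging).

M_C = 24.29 kN·m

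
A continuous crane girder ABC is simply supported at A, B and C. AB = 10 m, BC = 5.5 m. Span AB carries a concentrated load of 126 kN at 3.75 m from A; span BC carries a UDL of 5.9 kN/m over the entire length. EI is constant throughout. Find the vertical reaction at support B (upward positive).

Insert a hinge at B; M_B is the redundant, and each span becomes simply supported.
End slopes at the hinge B, treating each span as simply supported:
  span AB: point load 126 at a = 3.75: Pab(L + a)/(6LEI) = 676.8/EI
  span BC: UDL 5.9: wL³/(24EI) = 40.9/EI
  relative rotation θ_0 = (676.8 + 40.9)/EI = 717.7/EI
A unit hogging moment at B produces rotation L₁/(3EI) + L₂/(3EI) = 5.167/EI.
Compatibility: M_B·(L₁+L₂)/(3EI) = θ_0, giving M_B = 138.9 kN·m (hogging).
Span AB, ΣM about A with M_B applied at B: R_B^{AB}·10 = 472.5 + 138.9, so R_B^{AB} = 61.14 kN and R_A = 126 − 61.14 = 64.86 kN.
Span BC, ΣM about C: R_B^{BC}·5.5 = 89.24 + 138.9, so R_B^{BC} = 41.48 kN and R_C = 32.45 − 41.48 = -9.03 kN.
R_B = 61.14 + 41.48 = 102.6 kN.

R_B = 102.6 kN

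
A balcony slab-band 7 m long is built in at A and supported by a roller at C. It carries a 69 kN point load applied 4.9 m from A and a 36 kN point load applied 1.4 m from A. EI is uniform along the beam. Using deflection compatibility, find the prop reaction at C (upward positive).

R_C = 40.9 kN

Remove the prop at C; the released (primary) structure is a cantilever built in at A.
Downward deflection at the released point C due to the loads:
  point load 69 at a = 4.9: Pa²(3L − a)/(6EI) = 4445/EI
  point load 36 at a = 1.4: Pa²(3L − a)/(6EI) = 230.5/EI
  δ_0 = 4676/EI
Tip deflection under a unit load at C: L³/(3EI) = 114.3/EI.
The prop prevents deflection at C: R_C = δ_0/δ_{CC} = 4676/114.3 = 40.9 kN.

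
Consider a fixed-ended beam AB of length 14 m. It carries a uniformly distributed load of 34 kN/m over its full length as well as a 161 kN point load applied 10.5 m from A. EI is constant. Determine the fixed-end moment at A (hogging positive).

Take the two fixed-end moments M_A, M_B as redundants; the released structure is the simple span AB.
Simple-span end rotations at A and B under the given loads:
  at A: UDL 34: wL³/(24EI) = 3887/EI
  at B: UDL 34: wL³/(24EI) = 3887/EI
  at A: point load 161 at a = 10.5: Pab(L + b)/(6LEI) = 1233/EI
  at B: point load 161 at a = 10.5: Pab(L + a)/(6LEI) = 1726/EI
  θ_A0 = 5120/EI,  θ_B0 = 5613/EI
Flexibility coefficients: a unit moment at one end gives L/(3EI) there and L/(6EI) at the far end, so f₁₁ = f₂₂ = 4.667/EI and f₁₂ = f₂₁ = 2.333/EI.
Compatibility — zero rotation at each built-in end:
  4.667 M_A + 2.333 M_B = 5120
  2.333 M_A + 4.667 M_B = 5613
Solving the pair gives M_A = 661 kN·m and M_B = 872.3 kN·m (hogging).

M_A = 661 kN·m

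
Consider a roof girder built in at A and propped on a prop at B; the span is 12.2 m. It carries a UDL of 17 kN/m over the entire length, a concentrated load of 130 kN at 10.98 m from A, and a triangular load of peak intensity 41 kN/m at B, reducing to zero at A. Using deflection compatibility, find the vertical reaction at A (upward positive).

Choose R_B as the redundant. The primary structure is the cantilever fixed at A.
Deflection at B on the released cantilever, summing each load's contribution:
  UDL 17: wL⁴/(8EI) = 47076/EI
  point load 130 at a = 10.98: Pa²(3L − a)/(6EI) = 66923/EI
  triangular load, peak 41 at the free end: 11w₀L⁴/(120EI) = 83260/EI
  δ_0 = 197259/EI
Tip deflection under a unit load at B: L³/(3EI) = 605.3/EI.
Compatibility at B: δ_0 − R_B·δ_{BB} = 0, so R_B = 197259/605.3 = 325.9 kN.
Vertical equilibrium: R_A = ΣP − R_B = 587.5 − 325.9 = 261.6 kN.

R_A = 261.6 kN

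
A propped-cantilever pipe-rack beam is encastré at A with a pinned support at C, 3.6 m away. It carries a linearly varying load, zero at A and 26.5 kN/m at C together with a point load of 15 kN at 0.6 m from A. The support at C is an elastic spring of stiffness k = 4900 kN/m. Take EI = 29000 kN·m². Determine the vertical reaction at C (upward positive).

R_C = 19.43 kN

Remove the prop at C; the released (primary) structure is a cantilever built in at A.
Primary-structure tip deflection at C by superposition:
  triangular load, peak 26.5 at the free end: 11w₀L⁴/(120EI) = 408/EI
  point load 15 at a = 0.6: Pa²(3L − a)/(6EI) = 9.18/EI
  δ_0 = 417.2/EI
Tip deflection under a unit load at C: L³/(3EI) = 15.55/EI.
With EI = 29000 kN·m²: δ_0 = 0.014386 m and δ_{CC} = 0.000536 m/kN.
Compatibility — the spring shortens by R_C/k under the reaction it provides: δ_0 − R_C·δ_{CC} = R_C/k. With 1/k = 0.000204 m/kN, R_C = δ_0 / (δ_{CC} + 1/k) = 0.014386 / (0.000536 + 0.000204) = 19.43 kN.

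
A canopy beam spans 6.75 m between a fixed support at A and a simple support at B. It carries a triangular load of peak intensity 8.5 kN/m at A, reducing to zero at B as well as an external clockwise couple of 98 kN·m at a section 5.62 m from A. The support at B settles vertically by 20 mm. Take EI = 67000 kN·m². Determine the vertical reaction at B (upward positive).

R_B = 13.83 kN

Release the roller at B. Primary structure: cantilever fixed at A.
Free-end deflection of the primary structure under the applied loading (downward +):
  triangular load, peak 8.5 at the fixed end: w₀L⁴/(30EI) = 588.2/EI
  clockwise couple 98 at a = 5.62: M₀a(2L − a)/(2EI) = 2170/EI
  δ_0 = 2758/EI
Flexibility coefficient — unit upward force at B: δ_{BB} = L³/(3EI) = 102.5/EI.
With EI = 67000 kN·m²: δ_0 = 0.041167 m and δ_{BB} = 0.00153 m/kN.
Compatibility — the beam at B must follow the support down by 0.02 m: δ_0 − R_B·δ_{BB} = 0.02, so R_B = (0.041167 − 0.02)/0.00153 = 13.83 kN.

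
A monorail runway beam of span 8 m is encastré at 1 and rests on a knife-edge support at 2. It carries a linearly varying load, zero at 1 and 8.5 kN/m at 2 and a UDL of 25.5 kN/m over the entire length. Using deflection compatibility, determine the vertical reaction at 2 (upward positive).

R_2 = 95.2 kN

Release the roller at 2. Primary structure: cantilever fixed at 1.
Downward deflection at the released point 2 due to the loads:
  triangular load, peak 8.5 at the free end: 11w₀L⁴/(120EI) = 3191/EI
  UDL 25.5: wL⁴/(8EI) = 13056/EI
  δ_0 = 16247/EI
Tip deflection under a unit load at 2: L³/(3EI) = 170.7/EI.
The prop prevents deflection at 2: R_2 = δ_0/δ_{22} = 16247/170.7 = 95.2 kN.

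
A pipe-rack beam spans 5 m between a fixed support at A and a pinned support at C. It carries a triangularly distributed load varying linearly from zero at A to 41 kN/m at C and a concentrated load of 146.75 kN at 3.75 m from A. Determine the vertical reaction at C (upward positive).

R_C = 149.2 kN

Choose R_C as the redundant. The primary structure is the cantilever fixed at A.
Primary-structure tip deflection at C by superposition:
  triangular load, peak 41 at the free end: 11w₀L⁴/(120EI) = 2349/EI
  point load 146.75 at a = 3.75: Pa²(3L − a)/(6EI) = 3869/EI
  δ_0 = 6218/EI
Flexibility coefficient — unit upward force at C: δ_{CC} = L³/(3EI) = 41.67/EI.
Compatibility at C: δ_0 − R_C·δ_{CC} = 0, so R_C = 6218/41.67 = 149.2 kN.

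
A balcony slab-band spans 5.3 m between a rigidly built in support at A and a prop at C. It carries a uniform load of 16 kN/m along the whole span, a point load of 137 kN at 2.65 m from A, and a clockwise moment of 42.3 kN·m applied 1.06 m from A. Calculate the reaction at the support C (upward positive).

R_C = 78.92 kN

Choose R_C as the redundant. The primary structure is the cantilever fixed at A.
Primary-structure tip deflection at C by superposition:
  UDL 16: wL⁴/(8EI) = 1578/EI
  point load 137 at a = 2.65: Pa²(3L − a)/(6EI) = 2125/EI
  clockwise couple 42.3 at a = 1.06: M₀a(2L − a)/(2EI) = 213.9/EI
  δ_0 = 3917/EI
Flexibility coefficient — unit upward force at C: δ_{CC} = L³/(3EI) = 49.63/EI.
Compatibility at C: δ_0 − R_C·δ_{CC} = 0, so R_C = 3917/49.63 = 78.92 kN.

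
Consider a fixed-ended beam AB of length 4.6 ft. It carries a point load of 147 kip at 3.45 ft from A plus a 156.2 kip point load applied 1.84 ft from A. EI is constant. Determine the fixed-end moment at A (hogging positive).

M_A = 135.2 kip·ft

Take the two fixed-end moments M_A, M_B as redundants; the released structure is the simple span AB.
End rotations of the released simple span under the applied load (×1/EI):
  at A: point load 147 at a = 3.45: Pab(L + b)/(6LEI) = 121.5/EI
  at B: point load 147 at a = 3.45: Pab(L + a)/(6LEI) = 170.1/EI
  at A: point load 156.2 at a = 1.84: Pab(L + b)/(6LEI) = 211.5/EI
  at B: point load 156.2 at a = 1.84: Pab(L + a)/(6LEI) = 185.1/EI
  θ_A0 = 333/EI,  θ_B0 = 355.2/EI
Flexibility coefficients: a unit moment at one end gives L/(3EI) there and L/(6EI) at the far end, so f₁₁ = f₂₂ = 1.533/EI and f₁₂ = f₂₁ = 0.7667/EI.
Compatibility — zero rotation at each built-in end:
  1.533 M_A + 0.7667 M_B = 333
  0.7667 M_A + 1.533 M_B = 355.2
Solving the pair gives M_A = 135.2 kip·ft and M_B = 164.1 kip·ft (hogging).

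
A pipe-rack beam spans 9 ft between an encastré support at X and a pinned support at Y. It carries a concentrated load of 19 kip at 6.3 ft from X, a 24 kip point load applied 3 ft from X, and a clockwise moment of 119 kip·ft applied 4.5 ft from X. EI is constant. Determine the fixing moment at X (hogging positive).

M_X = 48.47 kip·ft

Choose R_Y as the redundant. The primary structure is the cantilever fixed at X.
Downward deflection at the released point Y due to the loads:
  point load 19 at a = 6.3: Pa²(3L − a)/(6EI) = 2602/EI
  point load 24 at a = 3: Pa²(3L − a)/(6EI) = 864/EI
  clockwise couple 119 at a = 4.5: M₀a(2L − a)/(2EI) = 3615/EI
  δ_0 = 7080/EI
Flexibility coefficient — unit upward force at Y: δ_{YY} = L³/(3EI) = 243/EI.
The prop prevents deflection at Y: R_Y = δ_0/δ_{YY} = 7080/243 = 29.14 kip.
Moment equilibrium about X: M_X = Σ(load moments about X) − R_Y·L = 310.7 − 29.14×9 = 48.47 kip·ft.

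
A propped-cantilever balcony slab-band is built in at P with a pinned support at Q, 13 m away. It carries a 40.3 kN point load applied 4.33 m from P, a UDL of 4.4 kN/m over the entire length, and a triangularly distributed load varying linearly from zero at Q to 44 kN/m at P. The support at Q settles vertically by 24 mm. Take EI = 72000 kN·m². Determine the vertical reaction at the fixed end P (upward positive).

R_P = 301.2 kN

Choose R_Q as the redundant. The primary structure is the cantilever fixed at P.
Free-end deflection of the primary structure under the applied loading (downward +):
  point load 40.3 at a = 4.33: Pa²(3L − a)/(6EI) = 4366/EI
  UDL 4.4: wL⁴/(8EI) = 15709/EI
  triangular load, peak 44 at the fixed end: w₀L⁴/(30EI) = 41889/EI
  δ_0 = 61964/EI
Flexibility coefficient — unit upward force at Q: δ_{QQ} = L³/(3EI) = 732.3/EI.
With EI = 72000 kN·m²: δ_0 = 0.86061 m and δ_{QQ} = 0.010171 m/kN.
Compatibility — the beam at Q must follow the support down by 0.024 m: δ_0 − R_Q·δ_{QQ} = 0.024, so R_Q = (0.86061 − 0.024)/0.010171 = 82.25 kN.
Vertical equilibrium: R_P = ΣP − R_Q = 383.5 − 82.25 = 301.2 kN.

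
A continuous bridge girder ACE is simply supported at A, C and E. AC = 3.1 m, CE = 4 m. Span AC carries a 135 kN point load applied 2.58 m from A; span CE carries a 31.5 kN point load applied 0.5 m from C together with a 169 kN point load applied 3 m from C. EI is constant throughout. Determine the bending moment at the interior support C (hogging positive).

Take M_C as the redundant. Released structure: two simple spans AC and CE with a hinge at C.
Discontinuity in slope at C on the released structure — sum the simple-span end rotations:
  span AC: point load 135 at a = 2.58: Pab(L + a)/(6LEI) = 55.31/EI
  span CE: point load 31.5 at a = 0.5: Pab(L + b)/(6LEI) = 17.23/EI
  span CE: point load 169 at a = 3: Pab(L + b)/(6LEI) = 105.6/EI
  relative rotation θ_0 = (55.31 + 122.9)/EI = 178.2/EI
A unit hogging moment at C produces rotation L₁/(3EI) + L₂/(3EI) = 2.367/EI.
Slope continuity at C: θ_0 = M_C·2.367/EI, so M_C = 178.2/2.367 = 75.28 kN·m (hogging).

M_C = 75.28 kN·m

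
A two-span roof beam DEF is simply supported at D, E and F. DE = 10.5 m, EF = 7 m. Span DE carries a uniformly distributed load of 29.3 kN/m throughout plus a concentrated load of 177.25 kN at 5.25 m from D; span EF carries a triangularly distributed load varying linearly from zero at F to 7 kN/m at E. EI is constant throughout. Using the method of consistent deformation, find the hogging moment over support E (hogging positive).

M_E = 460.8 kN·m

Insert a hinge at E; M_E is the redundant, and each span becomes simply supported.
Discontinuity in slope at E on the released structure — sum the simple-span end rotations:
  span DE: UDL 29.3: wL³/(24EI) = 1413/EI
  span DE: point load 177.25 at a = 5.25: Pab(L + a)/(6LEI) = 1221/EI
  span EF: triangular load, peak 7: w₀L³/(45EI) = 53.36/EI
  relative rotation θ_0 = (2635 + 53.36)/EI = 2688/EI
A unit hogging moment at E produces rotation L₁/(3EI) + L₂/(3EI) = 5.833/EI.
Compatibility: M_E·(L₁+L₂)/(3EI) = θ_0, giving M_E = 460.8 kN·m (hogging).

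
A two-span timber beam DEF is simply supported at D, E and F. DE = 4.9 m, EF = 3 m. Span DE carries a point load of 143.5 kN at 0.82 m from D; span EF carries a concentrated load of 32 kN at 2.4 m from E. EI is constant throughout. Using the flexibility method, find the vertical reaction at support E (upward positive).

Release continuity at E by inserting a hinge; the redundant is the internal moment M_E. The primary structure is two simply-supported spans DE and EF.
Rotations at E on the released spans (each span's end-slope, ×1/EI):
  span DE: point load 143.5 at a = 0.82: Pab(L + a)/(6LEI) = 93.41/EI
  span EF: point load 32 at a = 2.4: Pab(L + b)/(6LEI) = 9.216/EI
  relative rotation θ_0 = (93.41 + 9.216)/EI = 102.6/EI
A unit hogging moment at E produces rotation L₁/(3EI) + L₂/(3EI) = 2.633/EI.
Compatibility: M_E·(L₁+L₂)/(3EI) = θ_0, giving M_E = 38.97 kN·m (hogging).
Span DE, ΣM about D with M_E applied at E: R_E^{DE}·4.9 = 117.7 + 38.97, so R_E^{DE} = 31.97 kN and R_D = 143.5 − 31.97 = 111.5 kN.
Span EF, ΣM about F: R_E^{EF}·3 = 19.2 + 38.97, so R_E^{EF} = 19.39 kN and R_F = 32 − 19.39 = 12.61 kN.
R_E = 31.97 + 19.39 = 51.36 kN.

R_E = 51.36 kN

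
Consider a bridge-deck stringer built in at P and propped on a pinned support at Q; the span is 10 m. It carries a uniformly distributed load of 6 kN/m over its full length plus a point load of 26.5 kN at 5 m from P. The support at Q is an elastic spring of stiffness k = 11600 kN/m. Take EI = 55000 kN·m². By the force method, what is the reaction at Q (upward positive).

Remove the prop at Q; the released (primary) structure is a cantilever built in at P.
Deflection at Q on the released cantilever, summing each load's contribution:
  UDL 6: wL⁴/(8EI) = 7500/EI
  point load 26.5 at a = 5: Pa²(3L − a)/(6EI) = 2760/EI
  δ_0 = 10260/EI
Tip deflection under a unit load at Q: L³/(3EI) = 333.3/EI.
With EI = 55000 kN·m²: δ_0 = 0.18655 m and δ_{QQ} = 0.006061 m/kN.
Compatibility — the spring shortens by R_Q/k under the reaction it provides: δ_0 − R_Q·δ_{QQ} = R_Q/k. With 1/k = 0.000086 m/kN, R_Q = δ_0 / (δ_{QQ} + 1/k) = 0.18655 / (0.006061 + 0.000086) = 30.35 kN.

R_Q = 30.35 kN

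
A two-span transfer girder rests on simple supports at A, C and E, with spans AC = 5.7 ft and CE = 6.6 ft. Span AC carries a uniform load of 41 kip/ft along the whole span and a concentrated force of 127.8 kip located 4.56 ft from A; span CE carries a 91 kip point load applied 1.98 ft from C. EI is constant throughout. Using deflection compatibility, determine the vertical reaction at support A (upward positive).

Release continuity at C by inserting a hinge; the redundant is the internal moment M_C. The primary structure is two simply-supported spans AC and CE.
End slopes at the hinge C, treating each span as simply supported:
  span AC: UDL 41: wL³/(24EI) = 316.4/EI
  span AC: point load 127.8 at a = 4.56: Pab(L + a)/(6LEI) = 199.3/EI
  span CE: point load 91 at a = 1.98: Pab(L + b)/(6LEI) = 235.9/EI
  relative rotation θ_0 = (515.7 + 235.9)/EI = 751.5/EI
A unit hogging moment at C produces rotation L₁/(3EI) + L₂/(3EI) = 4.1/EI.
Slope continuity at C: θ_0 = M_C·4.1/EI, so M_C = 751.5/4.1 = 183.3 kip·ft (hogging).
Span AC, ΣM about A with M_C applied at C: R_C^{AC}·5.7 = 1249 + 183.3, so R_C^{AC} = 251.2 kip and R_A = 361.5 − 251.2 = 110.3 kip.

R_A = 110.3 kip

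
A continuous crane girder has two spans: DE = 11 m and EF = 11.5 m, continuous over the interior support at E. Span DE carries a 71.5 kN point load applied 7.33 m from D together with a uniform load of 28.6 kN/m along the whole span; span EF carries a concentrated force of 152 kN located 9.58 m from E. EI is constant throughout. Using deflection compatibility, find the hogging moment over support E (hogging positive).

Take M_E as the redundant. Released structure: two simple spans DE and EF with a hinge at E.
Discontinuity in slope at E on the released structure — sum the simple-span end rotations:
  span DE: point load 71.5 at a = 7.33: Pab(L + a)/(6LEI) = 534.2/EI
  span DE: UDL 28.6: wL³/(24EI) = 1586/EI
  span EF: point load 152 at a = 9.58: Pab(L + b)/(6LEI) = 543.8/EI
  relative rotation θ_0 = (2120 + 543.8)/EI = 2664/EI
A unit hogging moment at E produces rotation L₁/(3EI) + L₂/(3EI) = 7.5/EI.
Slope continuity at E: θ_0 = M_E·7.5/EI, so M_E = 2664/7.5 = 355.2 kN·m (hogging).

M_E = 355.2 kN·m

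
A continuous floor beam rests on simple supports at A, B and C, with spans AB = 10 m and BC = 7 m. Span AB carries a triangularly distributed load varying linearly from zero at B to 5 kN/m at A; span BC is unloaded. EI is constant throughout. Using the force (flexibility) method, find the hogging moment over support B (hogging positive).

Release continuity at B by inserting a hinge; the redundant is the internal moment M_B. The primary structure is two simply-supported spans AB and BC.
End slopes at the hinge B, treating each span as simply supported:
  span AB: triangular load, peak 5: 7w₀L³/(360EI) = 97.22/EI
  relative rotation θ_0 = (97.22 + 0)/EI = 97.22/EI
A unit hogging moment at B produces rotation L₁/(3EI) + L₂/(3EI) = 5.667/EI.
Compatibility: M_B·(L₁+L₂)/(3EI) = θ_0, giving M_B = 17.16 kN·m (hogging).

M_B = 17.16 kN·m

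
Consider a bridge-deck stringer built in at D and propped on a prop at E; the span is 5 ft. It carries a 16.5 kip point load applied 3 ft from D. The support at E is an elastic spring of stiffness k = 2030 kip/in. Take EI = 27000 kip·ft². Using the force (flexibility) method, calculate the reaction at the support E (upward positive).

R_E = 6.943 kip

Remove the prop at E; the released (primary) structure is a cantilever built in at D.
Free-end deflection of the primary structure under the applied loading (downward +):
  point load 16.5 at a = 3: Pa²(3L − a)/(6EI) = 297/EI
Flexibility coefficient — unit upward force at E: δ_{EE} = L³/(3EI) = 41.67/EI.
With EI = 27000 kip·ft²: δ_0 = 0.011 ft and δ_{EE} = 0.001543 ft/kip.
Compatibility — the spring shortens by R_E/k under the reaction it provides: δ_0 − R_E·δ_{EE} = R_E/k. With 1/k = 1/(2030×12) ft/kip = 0.000041 ft/kip, R_E = δ_0 / (δ_{EE} + 1/k) = 0.011 / (0.001543 + 0.000041) = 6.943 kip.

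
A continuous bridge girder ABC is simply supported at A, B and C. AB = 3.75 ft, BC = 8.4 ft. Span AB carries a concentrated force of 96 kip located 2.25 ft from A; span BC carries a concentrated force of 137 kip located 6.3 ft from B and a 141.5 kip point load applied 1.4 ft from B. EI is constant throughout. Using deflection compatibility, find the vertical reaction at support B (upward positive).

R_B = 294.3 kip

Insert a hinge at B; M_B is the redundant, and each span becomes simply supported.
End slopes at the hinge B, treating each span as simply supported:
  span AB: point load 96 at a = 2.25: Pab(L + a)/(6LEI) = 86.4/EI
  span BC: point load 137 at a = 6.3: Pab(L + b)/(6LEI) = 377.6/EI
  span BC: point load 141.5 at a = 1.4: Pab(L + b)/(6LEI) = 423.7/EI
  relative rotation θ_0 = (86.4 + 801.3)/EI = 887.7/EI
A unit hogging moment at B produces rotation L₁/(3EI) + L₂/(3EI) = 4.05/EI.
Compatibility: M_B·(L₁+L₂)/(3EI) = θ_0, giving M_B = 219.2 kip·ft (hogging).
Span AB, ΣM about A with M_B applied at B: R_B^{AB}·3.75 = 216 + 219.2, so R_B^{AB} = 116.1 kip and R_A = 96 − 116.1 = -20.05 kip.
Span BC, ΣM about C: R_B^{BC}·8.4 = 1278 + 219.2, so R_B^{BC} = 178.3 kip and R_C = 278.5 − 178.3 = 100.2 kip.
R_B = 116.1 + 178.3 = 294.3 kip.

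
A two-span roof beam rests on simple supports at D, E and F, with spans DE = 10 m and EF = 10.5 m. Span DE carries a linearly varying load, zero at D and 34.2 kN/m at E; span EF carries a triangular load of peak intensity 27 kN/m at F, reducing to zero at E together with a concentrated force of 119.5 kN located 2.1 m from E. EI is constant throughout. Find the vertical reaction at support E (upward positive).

Insert a hinge at E; M_E is the redundant, and each span becomes simply supported.
End slopes at the hinge E, treating each span as simply supported:
  span DE: triangular load, peak 34.2: w₀L³/(45EI) = 760/EI
  span EF: triangular load, peak 27: 7w₀L³/(360EI) = 607.8/EI
  span EF: point load 119.5 at a = 2.1: Pab(L + b)/(6LEI) = 632.4/EI
  relative rotation θ_0 = (760 + 1240)/EI = 2000/EI
A unit hogging moment at E produces rotation L₁/(3EI) + L₂/(3EI) = 6.833/EI.
Compatibility: M_E·(L₁+L₂)/(3EI) = θ_0, giving M_E = 292.7 kN·m (hogging).
Span DE, ΣM about D with M_E applied at E: R_E^{DE}·10 = 1140 + 292.7, so R_E^{DE} = 143.3 kN and R_D = 171 − 143.3 = 27.73 kN.
Span EF, ΣM about F: R_E^{EF}·10.5 = 1500 + 292.7, so R_E^{EF} = 170.7 kN and R_F = 261.2 − 170.7 = 90.52 kN.
R_E = 143.3 + 170.7 = 314 kN.

R_E = 314 kN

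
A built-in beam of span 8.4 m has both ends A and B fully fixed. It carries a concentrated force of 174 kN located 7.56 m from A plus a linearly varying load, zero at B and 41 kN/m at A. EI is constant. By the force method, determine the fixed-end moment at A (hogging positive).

M_A = 157.8 kN·m

Take the two fixed-end moments M_A, M_B as redundants; the released structure is the simple span AB.
On the primary (simply-supported) span, the end slopes from the loading are:
  at A: point load 174 at a = 7.56: Pab(L + b)/(6LEI) = 202.6/EI
  at B: point load 174 at a = 7.56: Pab(L + a)/(6LEI) = 349.9/EI
  at A: triangular load, peak 41: w₀L³/(45EI) = 540/EI
  at B: triangular load, peak 41: 7w₀L³/(360EI) = 472.5/EI
  θ_A0 = 742.6/EI,  θ_B0 = 822.4/EI
Flexibility coefficients: a unit moment at one end gives L/(3EI) there and L/(6EI) at the far end, so f₁₁ = f₂₂ = 2.8/EI and f₁₂ = f₂₁ = 1.4/EI.
Compatibility — zero rotation at each built-in end:
  2.8 M_A + 1.4 M_B = 742.6
  1.4 M_A + 2.8 M_B = 822.4
Solving the pair gives M_A = 157.8 kN·m and M_B = 214.8 kN·m (hogging).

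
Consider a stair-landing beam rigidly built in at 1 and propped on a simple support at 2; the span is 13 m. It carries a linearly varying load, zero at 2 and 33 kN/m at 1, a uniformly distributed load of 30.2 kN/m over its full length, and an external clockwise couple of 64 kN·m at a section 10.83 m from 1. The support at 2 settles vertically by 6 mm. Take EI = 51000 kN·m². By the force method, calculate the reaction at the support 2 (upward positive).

R_2 = 196.9 kN

Release the roller at 2. Primary structure: cantilever fixed at 1.
Deflection at 2 on the released cantilever, summing each load's contribution:
  triangular load, peak 33 at the fixed end: w₀L⁴/(30EI) = 31417/EI
  UDL 30.2: wL⁴/(8EI) = 107818/EI
  clockwise couple 64 at a = 10.83: M₀a(2L − a)/(2EI) = 5257/EI
  δ_0 = 144492/EI
Tip deflection under a unit load at 2: L³/(3EI) = 732.3/EI.
With EI = 51000 kN·m²: δ_0 = 2.8332 m and δ_{22} = 0.014359 m/kN.
Compatibility — the beam at 2 must follow the support down by 0.006 m: δ_0 − R_2·δ_{22} = 0.006, so R_2 = (2.8332 − 0.006)/0.014359 = 196.9 kN.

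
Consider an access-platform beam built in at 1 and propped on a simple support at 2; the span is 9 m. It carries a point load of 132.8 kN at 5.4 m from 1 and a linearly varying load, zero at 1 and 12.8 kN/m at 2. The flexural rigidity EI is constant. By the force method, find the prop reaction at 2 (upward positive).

Release the roller at 2. Primary structure: cantilever fixed at 1.
Free-end deflection of the primary structure under the applied loading (downward +):
  point load 132.8 at a = 5.4: Pa²(3L − a)/(6EI) = 13941/EI
  triangular load, peak 12.8 at the free end: 11w₀L⁴/(120EI) = 7698/EI
  δ_0 = 21639/EI
Tip deflection under a unit load at 2: L³/(3EI) = 243/EI.
Compatibility at 2: δ_0 − R_2·δ_{22} = 0, so R_2 = 21639/243 = 89.05 kN.

R_2 = 89.05 kN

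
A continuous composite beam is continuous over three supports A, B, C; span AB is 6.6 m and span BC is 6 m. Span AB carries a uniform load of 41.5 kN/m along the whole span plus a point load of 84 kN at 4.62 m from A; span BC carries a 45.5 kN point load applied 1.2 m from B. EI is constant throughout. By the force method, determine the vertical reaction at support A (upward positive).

Take M_B as the redundant. Released structure: two simple spans AB and BC with a hinge at B.
End slopes at the hinge B, treating each span as simply supported:
  span AB: UDL 41.5: wL³/(24EI) = 497.1/EI
  span AB: point load 84 at a = 4.62: Pab(L + a)/(6LEI) = 217.7/EI
  span BC: point load 45.5 at a = 1.2: Pab(L + b)/(6LEI) = 78.62/EI
  relative rotation θ_0 = (714.8 + 78.62)/EI = 793.5/EI
A unit hogging moment at B produces rotation L₁/(3EI) + L₂/(3EI) = 4.2/EI.
Compatibility: M_B·(L₁+L₂)/(3EI) = θ_0, giving M_B = 188.9 kN·m (hogging).
Span AB, ΣM about A with M_B applied at B: R_B^{AB}·6.6 = 1292 + 188.9, so R_B^{AB} = 224.4 kN and R_A = 357.9 − 224.4 = 133.5 kN.

R_A = 133.5 kN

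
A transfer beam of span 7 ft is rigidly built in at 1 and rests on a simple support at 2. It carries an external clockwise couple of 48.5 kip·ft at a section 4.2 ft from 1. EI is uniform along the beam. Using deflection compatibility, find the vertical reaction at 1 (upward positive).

Remove the prop at 2; the released (primary) structure is a cantilever built in at 1.
Primary-structure tip deflection at 2 by superposition:
  clockwise couple 48.5 at a = 4.2: M₀a(2L − a)/(2EI) = 998.1/EI
Tip deflection under a unit load at 2: L³/(3EI) = 114.3/EI.
Compatibility at 2: δ_0 − R_2·δ_{22} = 0, so R_2 = 998.1/114.3 = 8.73 kip.
Vertical equilibrium: R_1 = ΣP − R_2 = 0 − 8.73 = -8.73 kip.

R_1 = -8.73 kip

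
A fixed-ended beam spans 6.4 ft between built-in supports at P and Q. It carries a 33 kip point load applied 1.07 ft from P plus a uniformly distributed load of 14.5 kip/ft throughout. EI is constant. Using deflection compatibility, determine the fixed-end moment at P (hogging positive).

M_P = 73.98 kip·ft

Take the two fixed-end moments M_P, M_Q as redundants; the released structure is the simple span PQ.
End rotations of the released simple span under the applied load (×1/EI):
  at P: point load 33 at a = 1.07: Pab(L + b)/(6LEI) = 57.49/EI
  at Q: point load 33 at a = 1.07: Pab(L + a)/(6LEI) = 36.61/EI
  at P: UDL 14.5: wL³/(24EI) = 158.4/EI
  at Q: UDL 14.5: wL³/(24EI) = 158.4/EI
  θ_P0 = 215.9/EI,  θ_Q0 = 195/EI
Flexibility coefficients: a unit moment at one end gives L/(3EI) there and L/(6EI) at the far end, so f₁₁ = f₂₂ = 2.133/EI and f₁₂ = f₂₁ = 1.067/EI.
Compatibility — zero rotation at each built-in end:
  2.133 M_P + 1.067 M_Q = 215.9
  1.067 M_P + 2.133 M_Q = 195
Solving the pair gives M_P = 73.98 kip·ft and M_Q = 54.41 kip·ft (hogging).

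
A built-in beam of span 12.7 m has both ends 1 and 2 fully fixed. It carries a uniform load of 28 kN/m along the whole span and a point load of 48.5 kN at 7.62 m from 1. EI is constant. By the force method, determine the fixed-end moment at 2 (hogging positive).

Take the two fixed-end moments M_1, M_2 as redundants; the released structure is the simple span 12.
On the primary (simply-supported) span, the end slopes from the loading are:
  at 1: UDL 28: wL³/(24EI) = 2390/EI
  at 2: UDL 28: wL³/(24EI) = 2390/EI
  at 1: point load 48.5 at a = 7.62: Pab(L + b)/(6LEI) = 438.1/EI
  at 2: point load 48.5 at a = 7.62: Pab(L + a)/(6LEI) = 500.6/EI
  θ_10 = 2828/EI,  θ_20 = 2890/EI
Flexibility coefficients: a unit moment at one end gives L/(3EI) there and L/(6EI) at the far end, so f₁₁ = f₂₂ = 4.233/EI and f₁₂ = f₂₁ = 2.117/EI.
Compatibility — zero rotation at each built-in end:
  4.233 M_1 + 2.117 M_2 = 2828
  2.117 M_1 + 4.233 M_2 = 2890
Solving the pair gives M_1 = 435.5 kN·m and M_2 = 465 kN·m (hogging).

M_2 = 465 kN·m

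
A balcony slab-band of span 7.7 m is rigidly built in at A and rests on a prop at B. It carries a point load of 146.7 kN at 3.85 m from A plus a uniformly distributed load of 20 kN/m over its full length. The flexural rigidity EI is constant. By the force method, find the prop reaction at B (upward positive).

Remove the prop at B; the released (primary) structure is a cantilever built in at A.
Free-end deflection of the primary structure under the applied loading (downward +):
  point load 146.7 at a = 3.85: Pa²(3L − a)/(6EI) = 6976/EI
  UDL 20: wL⁴/(8EI) = 8788/EI
  δ_0 = 15765/EI
Flexibility coefficient — unit upward force at B: δ_{BB} = L³/(3EI) = 152.2/EI.
Compatibility at B: δ_0 − R_B·δ_{BB} = 0, so R_B = 15765/152.2 = 103.6 kN.

R_B = 103.6 kN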